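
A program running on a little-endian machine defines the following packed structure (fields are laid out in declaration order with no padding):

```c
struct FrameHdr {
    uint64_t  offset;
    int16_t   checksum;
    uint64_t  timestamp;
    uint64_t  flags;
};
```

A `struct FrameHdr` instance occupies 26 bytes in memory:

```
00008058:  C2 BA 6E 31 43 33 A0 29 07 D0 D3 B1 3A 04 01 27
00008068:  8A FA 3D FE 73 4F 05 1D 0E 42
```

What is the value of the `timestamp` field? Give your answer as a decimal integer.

`timestamp` follows `offset` (8 B), `checksum` (2 B), so it starts at offset 8 + 2 = 10 and occupies 8 bytes.
Bytes at offsets 10..17: D3 B1 3A 04 01 27 8A FA.
Little-endian stores the least-significant byte at the lowest address.
Reassemble most-significant byte first: FA 8A 27 01 04 3A B1 D3 → 0xFA8A2701043AB1D3.
0xFA8A2701043AB1D3 = 18053284941587460563.

18053284941587460563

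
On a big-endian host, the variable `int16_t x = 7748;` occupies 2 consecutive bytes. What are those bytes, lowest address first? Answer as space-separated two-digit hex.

1E 44

7748 in hexadecimal, padded to 16 bits, is 0x1E44.
Split into bytes (most-significant first): 1E 44.
Big-endian: lowest address holds the most-significant byte.
So the memory order matches the most-significant-first order: 1E 44.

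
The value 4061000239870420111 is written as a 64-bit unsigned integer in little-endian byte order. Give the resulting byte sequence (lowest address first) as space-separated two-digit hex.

4061000239870420111 in hexadecimal, padded to 64 bits, is 0x385B9233BA40A48F.
Split into bytes (most-significant first): 38 5B 92 33 BA 40 A4 8F.
In little-endian order the low byte comes first in memory.
So at ascending addresses the bytes are 8F A4 40 BA 33 92 5B 38.

8F A4 40 BA 33 92 5B 38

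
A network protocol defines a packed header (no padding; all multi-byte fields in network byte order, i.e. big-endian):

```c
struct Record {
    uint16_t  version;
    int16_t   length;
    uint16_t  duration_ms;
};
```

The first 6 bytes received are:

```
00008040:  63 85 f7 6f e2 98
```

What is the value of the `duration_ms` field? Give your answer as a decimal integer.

58008

`duration_ms` follows `version` (2 B), `length` (2 B), so it starts at offset 2 + 2 = 4 and occupies 2 bytes.
Bytes at offsets 4..5: E2 98.
Big-endian: lowest address holds the most-significant byte.
The bytes are already most-significant first: 0xE298.
0xE298 = 58008.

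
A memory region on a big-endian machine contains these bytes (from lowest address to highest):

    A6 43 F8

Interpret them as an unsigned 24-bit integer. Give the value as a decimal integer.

10896376

Big-endian: lowest address holds the most-significant byte.
The bytes are already most-significant first: 0xA643F8.
0xA643F8 = 10896376.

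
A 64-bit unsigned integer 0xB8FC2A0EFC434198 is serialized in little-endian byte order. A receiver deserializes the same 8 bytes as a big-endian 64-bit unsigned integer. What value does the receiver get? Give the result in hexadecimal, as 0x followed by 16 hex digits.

Stored little-endian, the bytes at ascending addresses are 98 41 43 FC 0E 2A FC B8.
Read back as big-endian, the last byte is least significant, giving 0x984143FC0E2AFCB8.

0x984143FC0E2AFCB8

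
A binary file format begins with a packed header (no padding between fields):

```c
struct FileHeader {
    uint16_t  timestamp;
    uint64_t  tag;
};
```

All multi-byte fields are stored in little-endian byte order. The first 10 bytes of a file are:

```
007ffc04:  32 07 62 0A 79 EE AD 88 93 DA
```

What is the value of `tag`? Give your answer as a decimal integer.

`tag` follows `timestamp` (2 bytes), so it starts at byte offset 2 and occupies 8 bytes.
Bytes at offsets 2..9: 62 0A 79 EE AD 88 93 DA.
In little-endian order the low byte comes first in memory.
Reassemble most-significant byte first: DA 93 88 AD EE 79 0A 62 → 0xDA9388ADEE790A62.
0xDA9388ADEE790A62 = 15750082602456386146.

15750082602456386146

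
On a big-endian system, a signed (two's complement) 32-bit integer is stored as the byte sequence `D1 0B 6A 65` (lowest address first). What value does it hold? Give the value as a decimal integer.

-787781019

In big-endian order the high byte comes first in memory.
The bytes are already most-significant first: 0xD10B6A65.
Top bit is set, so as a signed 32-bit value this is 0xD10B6A65 − 2^32 = -787781019.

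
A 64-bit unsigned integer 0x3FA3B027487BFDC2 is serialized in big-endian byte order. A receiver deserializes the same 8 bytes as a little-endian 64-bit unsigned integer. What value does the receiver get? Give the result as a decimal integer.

Stored big-endian, the bytes at ascending addresses are 3F A3 B0 27 48 7B FD C2.
Read back as little-endian, the first byte is least significant, giving 0xC2FD7B4827B0A33F.
0xC2FD7B4827B0A33F = 14050521962299564863.

14050521962299564863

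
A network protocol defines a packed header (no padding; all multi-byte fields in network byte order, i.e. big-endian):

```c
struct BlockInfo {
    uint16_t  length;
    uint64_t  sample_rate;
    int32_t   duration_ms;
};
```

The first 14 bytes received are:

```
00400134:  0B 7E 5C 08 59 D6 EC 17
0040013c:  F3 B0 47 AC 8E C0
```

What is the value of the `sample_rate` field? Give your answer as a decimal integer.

6631649230921921456

`sample_rate` follows `length` (2 bytes), so it starts at byte offset 2 and occupies 8 bytes.
Bytes at offsets 2..9: 5C 08 59 D6 EC 17 F3 B0.
Big-endian: lowest address holds the most-significant byte.
The bytes are already most-significant first: 0x5C0859D6EC17F3B0.
0x5C0859D6EC17F3B0 = 6631649230921921456.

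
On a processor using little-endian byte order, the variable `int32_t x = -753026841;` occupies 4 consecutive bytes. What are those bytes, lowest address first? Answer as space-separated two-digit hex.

Two's complement of -753026841 in 32 bits: 753026841 = 0x2CE24719; invert → 0xD31DB8E6; add 1 → 0xD31DB8E7.
Split into bytes (most-significant first): D3 1D B8 E7.
Little-endian stores the least-significant byte at the lowest address.
So at ascending addresses the bytes are E7 B8 1D D3.

E7 B8 1D D3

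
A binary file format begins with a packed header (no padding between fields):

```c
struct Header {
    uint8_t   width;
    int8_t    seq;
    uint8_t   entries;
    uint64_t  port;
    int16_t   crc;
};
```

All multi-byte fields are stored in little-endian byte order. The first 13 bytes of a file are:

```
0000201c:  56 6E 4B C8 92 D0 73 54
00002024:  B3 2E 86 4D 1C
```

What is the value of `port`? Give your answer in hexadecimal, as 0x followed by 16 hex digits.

`port` follows `width` (1 B), `seq` (1 B), `entries` (1 B), so it starts at offset 1 + 1 + 1 = 3 and occupies 8 bytes.
Bytes at offsets 3..10: C8 92 D0 73 54 B3 2E 86.
Little-endian stores the least-significant byte at the lowest address.
Reassemble most-significant byte first: 86 2E B3 54 73 D0 92 C8 → 0x862EB35473D092C8.

0x862EB35473D092C8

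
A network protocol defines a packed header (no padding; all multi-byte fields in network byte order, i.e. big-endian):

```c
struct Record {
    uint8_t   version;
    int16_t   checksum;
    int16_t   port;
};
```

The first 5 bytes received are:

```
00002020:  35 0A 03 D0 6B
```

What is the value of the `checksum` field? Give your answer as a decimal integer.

2563

`checksum` follows `version` (1 byte), so it starts at byte offset 1 and occupies 2 bytes.
Bytes at offsets 1..2: 0A 03.
In big-endian order the high byte comes first in memory.
The bytes are already most-significant first: 0x0A03.
0x0A03 = 2563.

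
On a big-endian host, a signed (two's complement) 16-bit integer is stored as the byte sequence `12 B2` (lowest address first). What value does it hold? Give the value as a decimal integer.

In big-endian order the high byte comes first in memory.
The bytes are already most-significant first: 0x12B2.
0x12B2 = 4786.

4786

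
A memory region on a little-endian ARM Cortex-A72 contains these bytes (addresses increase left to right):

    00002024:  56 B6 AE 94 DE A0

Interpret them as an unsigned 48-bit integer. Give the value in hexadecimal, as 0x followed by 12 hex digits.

0xA0DE94AEB656

Little-endian stores the least-significant byte at the lowest address.
Reassemble most-significant byte first: A0 DE 94 AE B6 56 → 0xA0DE94AEB656.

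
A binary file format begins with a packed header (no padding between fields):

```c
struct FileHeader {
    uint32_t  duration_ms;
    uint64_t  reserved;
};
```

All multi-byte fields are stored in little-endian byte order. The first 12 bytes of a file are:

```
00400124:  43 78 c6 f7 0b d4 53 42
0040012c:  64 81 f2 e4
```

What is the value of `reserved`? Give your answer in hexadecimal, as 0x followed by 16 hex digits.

`reserved` follows `duration_ms` (4 bytes), so it starts at byte offset 4 and occupies 8 bytes.
Bytes at offsets 4..11: 0B D4 53 42 64 81 F2 E4.
In little-endian order the low byte comes first in memory.
Reassemble most-significant byte first: E4 F2 81 64 42 53 D4 0B → 0xE4F281644253D40B.

0xE4F281644253D40B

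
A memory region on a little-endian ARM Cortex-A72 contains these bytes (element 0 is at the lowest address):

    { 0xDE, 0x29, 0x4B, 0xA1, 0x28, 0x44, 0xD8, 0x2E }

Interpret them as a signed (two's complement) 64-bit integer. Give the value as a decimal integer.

3375522862009625054

Little-endian stores the least-significant byte at the lowest address.
Reassemble most-significant byte first: 2E D8 44 28 A1 4B 29 DE → 0x2ED84428A14B29DE.
0x2ED84428A14B29DE = 3375522862009625054.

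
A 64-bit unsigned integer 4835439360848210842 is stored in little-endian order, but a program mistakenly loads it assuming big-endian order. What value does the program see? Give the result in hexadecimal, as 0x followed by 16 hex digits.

0x9AAB4CBC7AEE1A43

4835439360848210842 in 64-bit hexadecimal is 0x431AEE7ABC4CAB9A.
Stored little-endian, the bytes at ascending addresses are 9A AB 4C BC 7A EE 1A 43.
Read back as big-endian, the last byte is least significant, giving 0x9AAB4CBC7AEE1A43.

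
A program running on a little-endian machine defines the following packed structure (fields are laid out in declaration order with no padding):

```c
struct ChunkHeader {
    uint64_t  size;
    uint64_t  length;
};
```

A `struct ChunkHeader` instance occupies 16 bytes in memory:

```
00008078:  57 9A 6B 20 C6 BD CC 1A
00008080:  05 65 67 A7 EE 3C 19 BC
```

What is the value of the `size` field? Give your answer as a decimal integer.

`size` is the first field, at byte offset 0, occupying 8 bytes.
Bytes at offsets 0..7: 57 9A 6B 20 C6 BD CC 1A.
Little-endian stores the least-significant byte at the lowest address.
Reassemble most-significant byte first: 1A CC BD C6 20 6B 9A 57 → 0x1ACCBDC6206B9A57.
0x1ACCBDC6206B9A57 = 1931126998880197207.

1931126998880197207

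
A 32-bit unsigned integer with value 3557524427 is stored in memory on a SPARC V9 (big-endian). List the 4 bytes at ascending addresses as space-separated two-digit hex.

D4 0B 83 CB

3557524427 in hexadecimal, padded to 32 bits, is 0xD40B83CB.
Split into bytes (most-significant first): D4 0B 83 CB.
Big-endian stores the most-significant byte at the lowest address.
So the memory order matches the most-significant-first order: D4 0B 83 CB.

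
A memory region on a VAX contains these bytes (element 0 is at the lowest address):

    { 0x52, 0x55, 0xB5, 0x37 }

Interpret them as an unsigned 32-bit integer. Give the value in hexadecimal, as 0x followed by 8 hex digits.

0x37B55552

Little-endian: lowest address holds the least-significant byte.
Reassemble most-significant byte first: 37 B5 55 52 → 0x37B55552.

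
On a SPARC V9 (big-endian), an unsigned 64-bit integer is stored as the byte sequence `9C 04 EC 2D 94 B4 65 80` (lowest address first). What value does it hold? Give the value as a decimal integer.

In big-endian order the high byte comes first in memory.
The bytes are already most-significant first: 0x9C04EC2D94B46580.
0x9C04EC2D94B46580 = 11242370250336134528.

11242370250336134528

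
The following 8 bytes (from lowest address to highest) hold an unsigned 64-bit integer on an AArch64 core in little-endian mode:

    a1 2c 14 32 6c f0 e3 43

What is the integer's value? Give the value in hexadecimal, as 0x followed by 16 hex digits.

0x43E3F06C32142CA1

In little-endian order the low byte comes first in memory.
Reassemble most-significant byte first: 43 E3 F0 6C 32 14 2C A1 → 0x43E3F06C32142CA1.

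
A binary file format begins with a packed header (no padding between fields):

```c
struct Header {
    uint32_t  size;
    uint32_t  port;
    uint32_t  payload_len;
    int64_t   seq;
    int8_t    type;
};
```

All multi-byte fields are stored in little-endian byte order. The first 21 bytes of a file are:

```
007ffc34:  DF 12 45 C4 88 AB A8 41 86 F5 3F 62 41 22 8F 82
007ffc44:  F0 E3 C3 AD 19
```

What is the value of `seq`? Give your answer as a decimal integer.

-5925642062567366079

`seq` follows `size` (4 B), `port` (4 B), `payload_len` (4 B), so it starts at offset 4 + 4 + 4 = 12 and occupies 8 bytes.
Bytes at offsets 12..19: 41 22 8F 82 F0 E3 C3 AD.
Little-endian: lowest address holds the least-significant byte.
Reassemble most-significant byte first: AD C3 E3 F0 82 8F 22 41 → 0xADC3E3F0828F2241.
Top bit is set, so as a signed 64-bit value this is 0xADC3E3F0828F2241 − 2^64 = -5925642062567366079.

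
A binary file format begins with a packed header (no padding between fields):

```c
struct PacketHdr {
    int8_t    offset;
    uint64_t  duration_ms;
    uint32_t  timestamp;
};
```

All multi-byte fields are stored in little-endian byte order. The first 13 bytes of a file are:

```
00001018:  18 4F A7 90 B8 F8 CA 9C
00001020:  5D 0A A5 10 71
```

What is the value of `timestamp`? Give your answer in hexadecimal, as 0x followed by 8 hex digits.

0x7110A50A

`timestamp` follows `offset` (1 B), `duration_ms` (8 B), so it starts at offset 1 + 8 = 9 and occupies 4 bytes.
Bytes at offsets 9..12: 0A A5 10 71.
Little-endian: lowest address holds the least-significant byte.
Reassemble most-significant byte first: 71 10 A5 0A → 0x7110A50A.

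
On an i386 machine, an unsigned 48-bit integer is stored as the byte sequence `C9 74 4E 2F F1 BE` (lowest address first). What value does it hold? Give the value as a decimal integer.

Little-endian: lowest address holds the least-significant byte.
Reassemble most-significant byte first: BE F1 2F 4E 74 C9 → 0xBEF12F4E74C9.
0xBEF12F4E74C9 = 209943090066633.

209943090066633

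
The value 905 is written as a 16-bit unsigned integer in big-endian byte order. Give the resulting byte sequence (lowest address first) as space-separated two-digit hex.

905 in hexadecimal, padded to 16 bits, is 0x0389.
Split into bytes (most-significant first): 03 89.
Big-endian stores the most-significant byte at the lowest address.
So the memory order matches the most-significant-first order: 03 89.

03 89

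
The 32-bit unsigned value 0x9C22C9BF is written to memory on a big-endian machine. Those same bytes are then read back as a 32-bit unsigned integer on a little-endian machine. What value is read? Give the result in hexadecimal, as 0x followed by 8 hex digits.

0xBFC9229C

Stored big-endian, the bytes at ascending addresses are 9C 22 C9 BF.
Read back as little-endian, the first byte is least significant, giving 0xBFC9229C.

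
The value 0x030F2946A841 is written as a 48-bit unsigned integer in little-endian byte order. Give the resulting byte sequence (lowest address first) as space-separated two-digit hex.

Split into bytes (most-significant first): 03 0F 29 46 A8 41.
Little-endian: lowest address holds the least-significant byte.
So at ascending addresses the bytes are 41 A8 46 29 0F 03.

41 A8 46 29 0F 03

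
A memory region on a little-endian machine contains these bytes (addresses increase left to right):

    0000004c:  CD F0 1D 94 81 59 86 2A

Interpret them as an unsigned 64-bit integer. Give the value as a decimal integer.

Little-endian: lowest address holds the least-significant byte.
Reassemble most-significant byte first: 2A 86 59 81 94 1D F0 CD → 0x2A865981941DF0CD.
0x2A865981941DF0CD = 3064235009542844621.

3064235009542844621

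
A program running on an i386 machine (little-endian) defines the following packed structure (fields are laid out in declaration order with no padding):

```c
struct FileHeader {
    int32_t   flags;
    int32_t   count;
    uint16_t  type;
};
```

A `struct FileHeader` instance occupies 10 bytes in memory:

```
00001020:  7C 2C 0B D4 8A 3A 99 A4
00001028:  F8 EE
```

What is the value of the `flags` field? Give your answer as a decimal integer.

-737465220

`flags` is the first field, at byte offset 0, occupying 4 bytes.
Bytes at offsets 0..3: 7C 2C 0B D4.
In little-endian order the low byte comes first in memory.
Reassemble most-significant byte first: D4 0B 2C 7C → 0xD40B2C7C.
Top bit is set, so as a signed 32-bit value this is 0xD40B2C7C − 2^32 = -737465220.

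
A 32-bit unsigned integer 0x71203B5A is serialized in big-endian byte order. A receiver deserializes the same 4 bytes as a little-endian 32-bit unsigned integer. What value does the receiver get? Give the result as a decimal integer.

Stored big-endian, the bytes at ascending addresses are 71 20 3B 5A.
Read back as little-endian, the first byte is least significant, giving 0x5A3B2071.
0x5A3B2071 = 1513824369.

1513824369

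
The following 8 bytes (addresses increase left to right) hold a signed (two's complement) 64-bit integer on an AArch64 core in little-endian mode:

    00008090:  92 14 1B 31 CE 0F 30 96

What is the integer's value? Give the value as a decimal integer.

Little-endian: lowest address holds the least-significant byte.
Reassemble most-significant byte first: 96 30 0F CE 31 1B 14 92 → 0x96300FCE311B1492.
Top bit is set, so as a signed 64-bit value this is 0x96300FCE311B1492 − 2^64 = -7624576790876711790.

-7624576790876711790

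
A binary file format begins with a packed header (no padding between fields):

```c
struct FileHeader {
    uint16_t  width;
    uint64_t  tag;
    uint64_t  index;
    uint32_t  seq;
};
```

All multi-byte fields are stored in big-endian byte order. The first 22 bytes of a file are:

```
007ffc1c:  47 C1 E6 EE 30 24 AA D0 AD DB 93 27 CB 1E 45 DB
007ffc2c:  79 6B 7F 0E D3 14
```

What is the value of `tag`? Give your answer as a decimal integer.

16640290607223320027

`tag` follows `width` (2 bytes), so it starts at byte offset 2 and occupies 8 bytes.
Bytes at offsets 2..9: E6 EE 30 24 AA D0 AD DB.
In big-endian order the high byte comes first in memory.
The bytes are already most-significant first: 0xE6EE3024AAD0ADDB.
0xE6EE3024AAD0ADDB = 16640290607223320027.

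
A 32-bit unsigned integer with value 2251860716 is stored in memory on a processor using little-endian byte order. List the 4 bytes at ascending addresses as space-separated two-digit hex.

2251860716 in hexadecimal, padded to 32 bits, is 0x8638AAEC.
Split into bytes (most-significant first): 86 38 AA EC.
In little-endian order the low byte comes first in memory.
So at ascending addresses the bytes are EC AA 38 86.

EC AA 38 86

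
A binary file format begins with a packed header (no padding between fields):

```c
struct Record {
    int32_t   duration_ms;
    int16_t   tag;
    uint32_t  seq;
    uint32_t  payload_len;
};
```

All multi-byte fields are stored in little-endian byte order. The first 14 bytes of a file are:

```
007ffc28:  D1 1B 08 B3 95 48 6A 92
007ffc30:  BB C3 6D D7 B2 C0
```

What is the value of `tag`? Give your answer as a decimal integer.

`tag` follows `duration_ms` (4 bytes), so it starts at byte offset 4 and occupies 2 bytes.
Bytes at offsets 4..5: 95 48.
Little-endian stores the least-significant byte at the lowest address.
Reassemble most-significant byte first: 48 95 → 0x4895.
0x4895 = 18581.

18581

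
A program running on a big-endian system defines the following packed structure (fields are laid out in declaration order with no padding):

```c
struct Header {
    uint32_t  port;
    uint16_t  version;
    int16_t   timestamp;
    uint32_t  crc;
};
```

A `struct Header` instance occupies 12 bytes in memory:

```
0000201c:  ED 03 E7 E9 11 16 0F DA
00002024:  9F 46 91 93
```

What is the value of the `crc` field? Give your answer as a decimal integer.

`crc` follows `port` (4 B), `version` (2 B), `timestamp` (2 B), so it starts at offset 4 + 2 + 2 = 8 and occupies 4 bytes.
Bytes at offsets 8..11: 9F 46 91 93.
In big-endian order the high byte comes first in memory.
The bytes are already most-significant first: 0x9F469193.
0x9F469193 = 2672202131.

2672202131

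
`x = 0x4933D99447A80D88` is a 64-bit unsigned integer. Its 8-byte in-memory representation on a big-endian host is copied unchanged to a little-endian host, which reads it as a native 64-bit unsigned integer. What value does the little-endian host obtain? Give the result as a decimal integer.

9803676989248844617

Stored big-endian, the bytes at ascending addresses are 49 33 D9 94 47 A8 0D 88.
Read back as little-endian, the first byte is least significant, giving 0x880DA84794D93349.
0x880DA84794D93349 = 9803676989248844617.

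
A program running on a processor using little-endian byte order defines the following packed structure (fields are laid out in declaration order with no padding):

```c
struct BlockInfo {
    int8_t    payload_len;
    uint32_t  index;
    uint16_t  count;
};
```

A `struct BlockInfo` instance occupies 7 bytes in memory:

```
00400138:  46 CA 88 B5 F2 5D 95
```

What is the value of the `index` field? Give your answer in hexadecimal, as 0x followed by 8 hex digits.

0xF2B588CA

`index` follows `payload_len` (1 byte), so it starts at byte offset 1 and occupies 4 bytes.
Bytes at offsets 1..4: CA 88 B5 F2.
Little-endian: lowest address holds the least-significant byte.
Reassemble most-significant byte first: F2 B5 88 CA → 0xF2B588CA.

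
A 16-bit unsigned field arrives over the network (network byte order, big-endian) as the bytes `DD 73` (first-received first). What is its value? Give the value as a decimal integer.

56691

Big-endian stores the most-significant byte at the lowest address.
The bytes are already most-significant first: 0xDD73.
0xDD73 = 56691.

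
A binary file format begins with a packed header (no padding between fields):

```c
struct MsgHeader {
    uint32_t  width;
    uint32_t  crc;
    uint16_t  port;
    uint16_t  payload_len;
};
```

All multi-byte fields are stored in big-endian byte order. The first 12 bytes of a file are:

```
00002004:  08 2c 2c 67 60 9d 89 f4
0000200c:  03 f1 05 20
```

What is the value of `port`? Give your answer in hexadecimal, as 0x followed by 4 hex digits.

0x03F1

`port` follows `width` (4 B), `crc` (4 B), so it starts at offset 4 + 4 = 8 and occupies 2 bytes.
Bytes at offsets 8..9: 03 F1.
Big-endian stores the most-significant byte at the lowest address.
The bytes are already most-significant first: 0x03F1.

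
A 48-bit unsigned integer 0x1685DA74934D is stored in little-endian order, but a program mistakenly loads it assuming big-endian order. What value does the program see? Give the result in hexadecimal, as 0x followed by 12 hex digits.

0x4D9374DA8516

Stored little-endian, the bytes at ascending addresses are 4D 93 74 DA 85 16.
Read back as big-endian, the last byte is least significant, giving 0x4D9374DA8516.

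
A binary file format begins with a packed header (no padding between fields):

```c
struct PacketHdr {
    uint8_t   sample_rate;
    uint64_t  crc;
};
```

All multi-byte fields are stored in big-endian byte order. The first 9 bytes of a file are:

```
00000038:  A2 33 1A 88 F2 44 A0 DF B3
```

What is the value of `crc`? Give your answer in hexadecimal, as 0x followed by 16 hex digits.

`crc` follows `sample_rate` (1 byte), so it starts at byte offset 1 and occupies 8 bytes.
Bytes at offsets 1..8: 33 1A 88 F2 44 A0 DF B3.
In big-endian order the high byte comes first in memory.
The bytes are already most-significant first: 0x331A88F244A0DFB3.

0x331A88F244A0DFB3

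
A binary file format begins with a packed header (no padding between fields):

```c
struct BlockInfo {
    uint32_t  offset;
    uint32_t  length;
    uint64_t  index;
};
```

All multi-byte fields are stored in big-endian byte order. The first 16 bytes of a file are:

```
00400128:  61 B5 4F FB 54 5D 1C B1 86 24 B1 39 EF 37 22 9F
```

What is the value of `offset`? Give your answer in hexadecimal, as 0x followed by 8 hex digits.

0x61B54FFB

`offset` is the first field, at byte offset 0, occupying 4 bytes.
Bytes at offsets 0..3: 61 B5 4F FB.
In big-endian order the high byte comes first in memory.
The bytes are already most-significant first: 0x61B54FFB.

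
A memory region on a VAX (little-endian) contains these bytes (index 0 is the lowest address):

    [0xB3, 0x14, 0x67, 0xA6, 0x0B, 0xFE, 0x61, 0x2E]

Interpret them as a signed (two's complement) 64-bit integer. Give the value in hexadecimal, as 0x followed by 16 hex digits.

0x2E61FE0BA66714B3

Little-endian stores the least-significant byte at the lowest address.
Reassemble most-significant byte first: 2E 61 FE 0B A6 67 14 B3 → 0x2E61FE0BA66714B3.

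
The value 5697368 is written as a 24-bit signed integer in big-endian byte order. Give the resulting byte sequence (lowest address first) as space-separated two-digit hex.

5697368 in hexadecimal, padded to 24 bits, is 0x56EF58.
Split into bytes (most-significant first): 56 EF 58.
Big-endian stores the most-significant byte at the lowest address.
So the memory order matches the most-significant-first order: 56 EF 58.

56 EF 58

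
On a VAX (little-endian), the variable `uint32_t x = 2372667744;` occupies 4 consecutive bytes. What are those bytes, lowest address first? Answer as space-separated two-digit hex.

2372667744 in hexadecimal, padded to 32 bits, is 0x8D6C0960.
Split into bytes (most-significant first): 8D 6C 09 60.
Little-endian stores the least-significant byte at the lowest address.
So at ascending addresses the bytes are 60 09 6C 8D.

60 09 6C 8D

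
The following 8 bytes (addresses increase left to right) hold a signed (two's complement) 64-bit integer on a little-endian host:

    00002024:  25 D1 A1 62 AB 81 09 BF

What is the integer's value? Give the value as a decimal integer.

-4681067764580757211

Little-endian stores the least-significant byte at the lowest address.
Reassemble most-significant byte first: BF 09 81 AB 62 A1 D1 25 → 0xBF0981AB62A1D125.
Top bit is set, so as a signed 64-bit value this is 0xBF0981AB62A1D125 − 2^64 = -4681067764580757211.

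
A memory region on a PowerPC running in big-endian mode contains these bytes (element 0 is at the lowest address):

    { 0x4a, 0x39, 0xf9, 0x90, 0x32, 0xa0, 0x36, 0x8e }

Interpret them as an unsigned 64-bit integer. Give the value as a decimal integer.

5348580430199142030

In big-endian order the high byte comes first in memory.
The bytes are already most-significant first: 0x4A39F99032A0368E.
0x4A39F99032A0368E = 5348580430199142030.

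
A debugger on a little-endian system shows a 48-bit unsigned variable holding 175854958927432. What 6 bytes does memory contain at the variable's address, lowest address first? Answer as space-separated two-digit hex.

175854958927432 in hexadecimal, padded to 48 bits, is 0x9FF06C5BDE48.
Split into bytes (most-significant first): 9F F0 6C 5B DE 48.
In little-endian order the low byte comes first in memory.
So at ascending addresses the bytes are 48 DE 5B 6C F0 9F.

48 DE 5B 6C F0 9F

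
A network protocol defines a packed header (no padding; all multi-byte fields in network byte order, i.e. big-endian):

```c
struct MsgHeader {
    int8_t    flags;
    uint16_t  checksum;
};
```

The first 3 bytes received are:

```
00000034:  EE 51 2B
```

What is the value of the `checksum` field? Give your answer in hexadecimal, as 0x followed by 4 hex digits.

0x512B

`checksum` follows `flags` (1 byte), so it starts at byte offset 1 and occupies 2 bytes.
Bytes at offsets 1..2: 51 2B.
In big-endian order the high byte comes first in memory.
The bytes are already most-significant first: 0x512B.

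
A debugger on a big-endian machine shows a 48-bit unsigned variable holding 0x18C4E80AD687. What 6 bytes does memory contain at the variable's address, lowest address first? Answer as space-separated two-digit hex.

18 C4 E8 0A D6 87

Split into bytes (most-significant first): 18 C4 E8 0A D6 87.
In big-endian order the high byte comes first in memory.
So the memory order matches the most-significant-first order: 18 C4 E8 0A D6 87.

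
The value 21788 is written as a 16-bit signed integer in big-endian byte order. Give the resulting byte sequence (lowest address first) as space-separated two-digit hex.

21788 in hexadecimal, padded to 16 bits, is 0x551C.
Split into bytes (most-significant first): 55 1C.
Big-endian stores the most-significant byte at the lowest address.
So the memory order matches the most-significant-first order: 55 1C.

55 1C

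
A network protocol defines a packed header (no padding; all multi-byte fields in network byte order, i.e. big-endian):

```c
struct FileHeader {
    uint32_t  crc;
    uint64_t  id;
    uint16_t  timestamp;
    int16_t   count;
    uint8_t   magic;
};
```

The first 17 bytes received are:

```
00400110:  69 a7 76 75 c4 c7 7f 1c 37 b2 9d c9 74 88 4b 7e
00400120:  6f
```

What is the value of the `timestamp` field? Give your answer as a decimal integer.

`timestamp` follows `crc` (4 B), `id` (8 B), so it starts at offset 4 + 8 = 12 and occupies 2 bytes.
Bytes at offsets 12..13: 74 88.
Big-endian: lowest address holds the most-significant byte.
The bytes are already most-significant first: 0x7488.
0x7488 = 29832.

29832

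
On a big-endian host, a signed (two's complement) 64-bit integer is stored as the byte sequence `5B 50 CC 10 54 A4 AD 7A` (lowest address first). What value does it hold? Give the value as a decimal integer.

6579983426099916154

Big-endian: lowest address holds the most-significant byte.
The bytes are already most-significant first: 0x5B50CC1054A4AD7A.
0x5B50CC1054A4AD7A = 6579983426099916154.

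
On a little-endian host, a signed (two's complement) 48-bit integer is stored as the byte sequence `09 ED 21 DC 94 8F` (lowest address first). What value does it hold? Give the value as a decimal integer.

Little-endian: lowest address holds the least-significant byte.
Reassemble most-significant byte first: 8F 94 DC 21 ED 09 → 0x8F94DC21ED09.
Top bit is set, so as a signed 48-bit value this is 0x8F94DC21ED09 − 2^48 = -123605465567991.

-123605465567991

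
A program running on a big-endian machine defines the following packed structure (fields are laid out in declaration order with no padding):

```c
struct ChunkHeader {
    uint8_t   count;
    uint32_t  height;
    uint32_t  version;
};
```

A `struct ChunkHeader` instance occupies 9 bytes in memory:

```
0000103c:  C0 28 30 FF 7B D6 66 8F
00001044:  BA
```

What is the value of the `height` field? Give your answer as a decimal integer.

674299771

`height` follows `count` (1 byte), so it starts at byte offset 1 and occupies 4 bytes.
Bytes at offsets 1..4: 28 30 FF 7B.
Big-endian stores the most-significant byte at the lowest address.
The bytes are already most-significant first: 0x2830FF7B.
0x2830FF7B = 674299771.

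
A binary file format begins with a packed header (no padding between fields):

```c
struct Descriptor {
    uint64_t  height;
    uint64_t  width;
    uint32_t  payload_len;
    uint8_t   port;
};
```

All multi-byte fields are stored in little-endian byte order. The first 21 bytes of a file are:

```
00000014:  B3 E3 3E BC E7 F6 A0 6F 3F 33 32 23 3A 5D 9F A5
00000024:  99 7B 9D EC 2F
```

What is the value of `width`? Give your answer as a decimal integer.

`width` follows `height` (8 bytes), so it starts at byte offset 8 and occupies 8 bytes.
Bytes at offsets 8..15: 3F 33 32 23 3A 5D 9F A5.
Little-endian: lowest address holds the least-significant byte.
Reassemble most-significant byte first: A5 9F 5D 3A 23 32 33 3F → 0xA59F5D3A2332333F.
0xA59F5D3A2332333F = 11934360041835082559.

11934360041835082559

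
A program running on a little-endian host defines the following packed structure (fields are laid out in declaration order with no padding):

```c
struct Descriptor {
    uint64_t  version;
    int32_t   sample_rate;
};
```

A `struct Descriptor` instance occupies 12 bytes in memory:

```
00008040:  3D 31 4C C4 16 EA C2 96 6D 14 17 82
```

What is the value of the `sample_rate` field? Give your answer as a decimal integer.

`sample_rate` follows `version` (8 bytes), so it starts at byte offset 8 and occupies 4 bytes.
Bytes at offsets 8..11: 6D 14 17 82.
In little-endian order the low byte comes first in memory.
Reassemble most-significant byte first: 82 17 14 6D → 0x8217146D.
Top bit is set, so as a signed 32-bit value this is 0x8217146D − 2^32 = -2112416659.

-2112416659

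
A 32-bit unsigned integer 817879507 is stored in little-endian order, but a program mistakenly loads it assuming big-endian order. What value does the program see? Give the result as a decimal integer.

3554262832

817879507 in 32-bit hexadecimal is 0x30BFD9D3.
Stored little-endian, the bytes at ascending addresses are D3 D9 BF 30.
Read back as big-endian, the last byte is least significant, giving 0xD3D9BF30.
0xD3D9BF30 = 3554262832.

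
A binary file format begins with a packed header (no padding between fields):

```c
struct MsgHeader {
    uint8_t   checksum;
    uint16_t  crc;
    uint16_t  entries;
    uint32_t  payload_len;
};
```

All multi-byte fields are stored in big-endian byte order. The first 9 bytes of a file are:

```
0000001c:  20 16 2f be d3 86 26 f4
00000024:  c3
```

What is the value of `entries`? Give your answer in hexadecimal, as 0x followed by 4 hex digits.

0xBED3

`entries` follows `checksum` (1 B), `crc` (2 B), so it starts at offset 1 + 2 = 3 and occupies 2 bytes.
Bytes at offsets 3..4: BE D3.
In big-endian order the high byte comes first in memory.
The bytes are already most-significant first: 0xBED3.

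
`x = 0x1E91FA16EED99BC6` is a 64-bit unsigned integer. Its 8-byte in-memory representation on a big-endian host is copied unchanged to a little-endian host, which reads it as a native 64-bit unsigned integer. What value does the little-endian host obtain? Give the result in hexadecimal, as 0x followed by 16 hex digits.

0xC69BD9EE16FA911E

Stored big-endian, the bytes at ascending addresses are 1E 91 FA 16 EE D9 9B C6.
Read back as little-endian, the first byte is least significant, giving 0xC69BD9EE16FA911E.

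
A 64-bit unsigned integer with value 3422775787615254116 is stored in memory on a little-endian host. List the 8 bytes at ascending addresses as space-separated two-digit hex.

3422775787615254116 in hexadecimal, padded to 64 bits, is 0x2F802471B69D7664.
Split into bytes (most-significant first): 2F 80 24 71 B6 9D 76 64.
Little-endian: lowest address holds the least-significant byte.
So at ascending addresses the bytes are 64 76 9D B6 71 24 80 2F.

64 76 9D B6 71 24 80 2F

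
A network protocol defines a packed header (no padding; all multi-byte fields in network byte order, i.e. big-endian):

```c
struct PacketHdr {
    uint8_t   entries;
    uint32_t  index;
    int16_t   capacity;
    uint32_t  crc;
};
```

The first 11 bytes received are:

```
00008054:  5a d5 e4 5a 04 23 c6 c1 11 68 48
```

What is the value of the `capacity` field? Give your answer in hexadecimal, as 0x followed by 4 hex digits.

0x23C6

`capacity` follows `entries` (1 B), `index` (4 B), so it starts at offset 1 + 4 = 5 and occupies 2 bytes.
Bytes at offsets 5..6: 23 C6.
In big-endian order the high byte comes first in memory.
The bytes are already most-significant first: 0x23C6.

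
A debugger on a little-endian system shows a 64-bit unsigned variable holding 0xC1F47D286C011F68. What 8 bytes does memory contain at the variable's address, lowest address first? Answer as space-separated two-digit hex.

68 1F 01 6C 28 7D F4 C1

Split into bytes (most-significant first): C1 F4 7D 28 6C 01 1F 68.
Little-endian stores the least-significant byte at the lowest address.
So at ascending addresses the bytes are 68 1F 01 6C 28 7D F4 C1.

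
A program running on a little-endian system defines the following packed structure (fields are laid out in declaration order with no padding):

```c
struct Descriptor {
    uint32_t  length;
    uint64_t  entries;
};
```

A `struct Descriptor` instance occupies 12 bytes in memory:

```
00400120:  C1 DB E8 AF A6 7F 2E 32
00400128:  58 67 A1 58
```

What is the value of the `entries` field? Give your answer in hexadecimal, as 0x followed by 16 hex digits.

`entries` follows `length` (4 bytes), so it starts at byte offset 4 and occupies 8 bytes.
Bytes at offsets 4..11: A6 7F 2E 32 58 67 A1 58.
Little-endian stores the least-significant byte at the lowest address.
Reassemble most-significant byte first: 58 A1 67 58 32 2E 7F A6 → 0x58A16758322E7FA6.

0x58A16758322E7FA6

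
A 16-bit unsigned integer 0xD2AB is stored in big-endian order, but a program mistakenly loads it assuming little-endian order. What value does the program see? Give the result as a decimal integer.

Stored big-endian, the bytes at ascending addresses are D2 AB.
Read back as little-endian, the first byte is least significant, giving 0xABD2.
0xABD2 = 43986.

43986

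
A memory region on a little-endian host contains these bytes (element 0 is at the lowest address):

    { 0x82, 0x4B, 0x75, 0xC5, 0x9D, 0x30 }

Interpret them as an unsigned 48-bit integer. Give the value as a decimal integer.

53454180797314

Little-endian: lowest address holds the least-significant byte.
Reassemble most-significant byte first: 30 9D C5 75 4B 82 → 0x309DC5754B82.
0x309DC5754B82 = 53454180797314.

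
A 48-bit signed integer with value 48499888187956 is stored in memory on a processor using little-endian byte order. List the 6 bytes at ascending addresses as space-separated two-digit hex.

48499888187956 in hexadecimal, padded to 48 bits, is 0x2C1C429B6A34.
Split into bytes (most-significant first): 2C 1C 42 9B 6A 34.
In little-endian order the low byte comes first in memory.
So at ascending addresses the bytes are 34 6A 9B 42 1C 2C.

34 6A 9B 42 1C 2C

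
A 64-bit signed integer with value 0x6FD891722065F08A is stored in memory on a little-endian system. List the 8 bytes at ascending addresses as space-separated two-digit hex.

Split into bytes (most-significant first): 6F D8 91 72 20 65 F0 8A.
In little-endian order the low byte comes first in memory.
So at ascending addresses the bytes are 8A F0 65 20 72 91 D8 6F.

8A F0 65 20 72 91 D8 6F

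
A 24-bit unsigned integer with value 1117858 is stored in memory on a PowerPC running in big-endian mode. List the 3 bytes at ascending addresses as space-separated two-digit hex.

11 0E A2

1117858 in hexadecimal, padded to 24 bits, is 0x110EA2.
Split into bytes (most-significant first): 11 0E A2.
Big-endian: lowest address holds the most-significant byte.
So the memory order matches the most-significant-first order: 11 0E A2.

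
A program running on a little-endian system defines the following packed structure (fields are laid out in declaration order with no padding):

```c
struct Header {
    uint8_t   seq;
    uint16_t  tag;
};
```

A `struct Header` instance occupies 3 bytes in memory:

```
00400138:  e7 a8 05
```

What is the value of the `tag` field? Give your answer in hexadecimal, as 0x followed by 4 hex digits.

0x05A8

`tag` follows `seq` (1 byte), so it starts at byte offset 1 and occupies 2 bytes.
Bytes at offsets 1..2: A8 05.
Little-endian stores the least-significant byte at the lowest address.
Reassemble most-significant byte first: 05 A8 → 0x05A8.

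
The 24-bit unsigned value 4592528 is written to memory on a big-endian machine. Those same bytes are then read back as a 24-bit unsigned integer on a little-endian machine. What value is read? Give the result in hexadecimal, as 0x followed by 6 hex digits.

4592528 in 24-bit hexadecimal is 0x461390.
Stored big-endian, the bytes at ascending addresses are 46 13 90.
Read back as little-endian, the first byte is least significant, giving 0x901346.

0x901346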